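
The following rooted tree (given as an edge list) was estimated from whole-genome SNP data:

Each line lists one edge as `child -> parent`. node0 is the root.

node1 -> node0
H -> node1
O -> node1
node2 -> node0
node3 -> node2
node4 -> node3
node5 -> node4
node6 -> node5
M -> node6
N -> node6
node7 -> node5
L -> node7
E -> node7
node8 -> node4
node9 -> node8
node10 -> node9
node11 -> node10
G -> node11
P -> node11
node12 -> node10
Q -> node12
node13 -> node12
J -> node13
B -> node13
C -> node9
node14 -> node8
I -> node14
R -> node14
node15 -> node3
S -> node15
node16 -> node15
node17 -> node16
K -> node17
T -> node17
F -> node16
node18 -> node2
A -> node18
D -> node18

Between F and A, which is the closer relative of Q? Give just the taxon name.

The MRCA of Q and F subtends ((((M,N),(L,E)),((((G,P),(Q,(J,B))),C),(I,R))),(S,((K,T),F))) (16 taxa).
The MRCA of Q and A subtends (((((M,N),(L,E)),((((G,P),(Q,(J,B))),C),(I,R))),(S,((K,T),F))),(A,D)) (18 taxa).
The first is nested inside the second, so Q shares a more recent common ancestor with F.

F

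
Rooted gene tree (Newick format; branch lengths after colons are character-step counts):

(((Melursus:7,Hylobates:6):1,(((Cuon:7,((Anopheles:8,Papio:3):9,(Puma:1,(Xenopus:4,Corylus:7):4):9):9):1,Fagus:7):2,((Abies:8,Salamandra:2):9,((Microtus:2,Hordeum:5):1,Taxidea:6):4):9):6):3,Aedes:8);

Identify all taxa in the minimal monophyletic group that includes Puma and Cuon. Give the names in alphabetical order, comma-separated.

Tracing Puma: it sits inside (Puma,(Xenopus,Corylus)).
Tracing Cuon: it sits inside (Cuon,((Anopheles,Papio),(Puma,(Xenopus,Corylus)))).
The smallest clade enclosing both is (Cuon,((Anopheles,Papio),(Puma,(Xenopus,Corylus)))); the answer is its 6 terminal taxa in alphabetical order.

Anopheles, Corylus, Cuon, Papio, Puma, Xenopus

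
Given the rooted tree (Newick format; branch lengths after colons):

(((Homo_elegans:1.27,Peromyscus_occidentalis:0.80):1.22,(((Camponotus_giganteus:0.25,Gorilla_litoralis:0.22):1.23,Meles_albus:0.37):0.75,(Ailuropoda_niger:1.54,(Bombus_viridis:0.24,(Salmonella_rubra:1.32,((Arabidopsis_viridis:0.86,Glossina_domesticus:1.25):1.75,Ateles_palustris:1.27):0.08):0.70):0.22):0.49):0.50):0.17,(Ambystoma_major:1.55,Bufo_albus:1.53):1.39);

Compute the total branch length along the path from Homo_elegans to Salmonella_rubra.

5.72

The path runs Homo_elegans → … → MRCA → … → Salmonella_rubra; the MRCA is the node subtending ((Homo_elegans,Peromyscus_occidentalis),(((Camponotus_giganteus,Gorilla_litoralis),Meles_albus),(Ailuropoda_niger,(Bombus_viridis,(Salmonella_rubra,((Arabidopsis_viridis,Glossina_domesticus),Ateles_palustris)))))).
Branch lengths along that path: 1.27 + 1.22 + 0.50 + 0.49 + 0.22 + 0.70 + 1.32 = 5.72.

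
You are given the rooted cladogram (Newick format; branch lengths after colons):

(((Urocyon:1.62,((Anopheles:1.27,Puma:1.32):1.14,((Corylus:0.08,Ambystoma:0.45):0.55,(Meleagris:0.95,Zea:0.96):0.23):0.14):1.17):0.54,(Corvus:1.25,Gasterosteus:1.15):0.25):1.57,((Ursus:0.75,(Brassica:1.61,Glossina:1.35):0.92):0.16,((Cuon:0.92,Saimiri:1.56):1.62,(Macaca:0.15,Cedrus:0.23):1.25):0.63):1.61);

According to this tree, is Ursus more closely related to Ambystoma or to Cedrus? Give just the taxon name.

Cedrus

The MRCA of Ursus and Cedrus subtends ((Ursus,(Brassica,Glossina)),((Cuon,Saimiri),(Macaca,Cedrus))) (7 taxa).
The MRCA of Ursus and Ambystoma is the root, subtending the entire tree (16 taxa).
The first is nested inside the second, so Ursus shares a more recent common ancestor with Cedrus.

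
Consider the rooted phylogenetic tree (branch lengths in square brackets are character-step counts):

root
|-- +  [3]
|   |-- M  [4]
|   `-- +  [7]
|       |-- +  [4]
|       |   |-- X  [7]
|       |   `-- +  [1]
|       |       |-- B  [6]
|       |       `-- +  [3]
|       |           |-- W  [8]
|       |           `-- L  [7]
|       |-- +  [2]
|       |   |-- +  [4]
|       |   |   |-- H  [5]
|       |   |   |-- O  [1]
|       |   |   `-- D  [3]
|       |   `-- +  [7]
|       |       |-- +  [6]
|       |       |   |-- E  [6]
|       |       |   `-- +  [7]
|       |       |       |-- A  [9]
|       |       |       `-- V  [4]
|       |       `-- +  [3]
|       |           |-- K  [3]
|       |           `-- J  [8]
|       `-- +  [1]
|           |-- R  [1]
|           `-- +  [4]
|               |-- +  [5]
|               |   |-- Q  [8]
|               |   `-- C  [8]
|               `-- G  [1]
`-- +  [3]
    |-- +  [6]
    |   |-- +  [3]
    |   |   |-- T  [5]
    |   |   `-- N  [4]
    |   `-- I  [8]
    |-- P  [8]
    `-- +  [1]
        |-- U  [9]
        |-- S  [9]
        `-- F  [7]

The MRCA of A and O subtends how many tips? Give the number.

8

The MRCA of A and O is the node subtending ((H,O,D),((E,(A,V)),(K,J))).
That clade contains 8 terminal taxa: A, D, E, H, J, K, O, V.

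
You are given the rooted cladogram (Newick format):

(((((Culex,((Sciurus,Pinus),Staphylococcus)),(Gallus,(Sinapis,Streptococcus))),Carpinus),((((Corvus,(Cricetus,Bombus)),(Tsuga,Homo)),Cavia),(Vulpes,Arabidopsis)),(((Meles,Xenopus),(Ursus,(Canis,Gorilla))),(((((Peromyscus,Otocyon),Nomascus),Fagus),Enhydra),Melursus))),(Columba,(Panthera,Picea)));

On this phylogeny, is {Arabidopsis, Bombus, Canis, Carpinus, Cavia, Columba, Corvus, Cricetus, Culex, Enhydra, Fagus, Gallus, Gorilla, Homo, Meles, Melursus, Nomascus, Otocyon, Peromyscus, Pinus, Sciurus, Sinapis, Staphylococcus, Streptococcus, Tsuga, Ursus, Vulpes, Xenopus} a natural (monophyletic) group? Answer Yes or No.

No

The MRCA of the listed taxa is the root, so the smallest clade containing them is the whole tree.
That clade also contains Panthera, Picea, which are not in the proposed group, so the group is not monophyletic.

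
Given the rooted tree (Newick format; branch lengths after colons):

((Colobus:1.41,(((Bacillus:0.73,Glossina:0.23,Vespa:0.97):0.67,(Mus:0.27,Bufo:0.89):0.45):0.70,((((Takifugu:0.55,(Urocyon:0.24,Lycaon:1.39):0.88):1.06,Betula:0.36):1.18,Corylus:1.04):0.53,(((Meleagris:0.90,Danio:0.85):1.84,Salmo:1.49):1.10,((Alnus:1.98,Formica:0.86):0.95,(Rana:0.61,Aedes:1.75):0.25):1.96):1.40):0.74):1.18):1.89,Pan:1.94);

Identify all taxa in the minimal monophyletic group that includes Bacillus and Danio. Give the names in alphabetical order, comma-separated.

Tracing Bacillus: it sits inside (Bacillus,Glossina,Vespa).
Tracing Danio: it sits inside (Meleagris,Danio).
The smallest clade enclosing both is (((Bacillus,Glossina,Vespa),(Mus,Bufo)),((((Takifugu,(Urocyon,Lycaon)),Betula),Corylus),(((Meleagris,Danio),Salmo),((Alnus,Formica),(Rana,Aedes))))); the answer is its 17 terminal taxa in alphabetical order.

Aedes, Alnus, Bacillus, Betula, Bufo, Corylus, Danio, Formica, Glossina, Lycaon, Meleagris, Mus, Rana, Salmo, Takifugu, Urocyon, Vespa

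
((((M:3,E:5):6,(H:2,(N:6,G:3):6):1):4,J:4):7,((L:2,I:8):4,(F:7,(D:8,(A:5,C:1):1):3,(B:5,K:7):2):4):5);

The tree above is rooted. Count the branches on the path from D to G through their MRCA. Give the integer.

9

The MRCA of D and G is the root of the tree.
From D up to that node: 4 branches. From G up to the same node: 5 branches. Total: 4 + 5 = 9.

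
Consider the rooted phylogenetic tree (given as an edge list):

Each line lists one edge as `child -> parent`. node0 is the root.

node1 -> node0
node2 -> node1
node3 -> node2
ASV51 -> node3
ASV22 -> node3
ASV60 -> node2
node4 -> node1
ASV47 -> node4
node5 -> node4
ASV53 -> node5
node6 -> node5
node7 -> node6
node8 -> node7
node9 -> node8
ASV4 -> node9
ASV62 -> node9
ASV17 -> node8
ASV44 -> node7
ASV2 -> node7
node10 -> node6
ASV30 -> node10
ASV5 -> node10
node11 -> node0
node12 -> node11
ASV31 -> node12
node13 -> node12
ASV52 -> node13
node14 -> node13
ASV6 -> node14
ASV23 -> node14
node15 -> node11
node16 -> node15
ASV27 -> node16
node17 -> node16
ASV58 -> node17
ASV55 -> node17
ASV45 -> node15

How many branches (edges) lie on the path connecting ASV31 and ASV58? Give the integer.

6

The MRCA of ASV31 and ASV58 is the node subtending ((ASV31,(ASV52,(ASV6,ASV23))),((ASV27,(ASV58,ASV55)),ASV45)).
From ASV31 up to that node: 2 branches. From ASV58 up to the same node: 4 branches. Total: 2 + 4 = 6.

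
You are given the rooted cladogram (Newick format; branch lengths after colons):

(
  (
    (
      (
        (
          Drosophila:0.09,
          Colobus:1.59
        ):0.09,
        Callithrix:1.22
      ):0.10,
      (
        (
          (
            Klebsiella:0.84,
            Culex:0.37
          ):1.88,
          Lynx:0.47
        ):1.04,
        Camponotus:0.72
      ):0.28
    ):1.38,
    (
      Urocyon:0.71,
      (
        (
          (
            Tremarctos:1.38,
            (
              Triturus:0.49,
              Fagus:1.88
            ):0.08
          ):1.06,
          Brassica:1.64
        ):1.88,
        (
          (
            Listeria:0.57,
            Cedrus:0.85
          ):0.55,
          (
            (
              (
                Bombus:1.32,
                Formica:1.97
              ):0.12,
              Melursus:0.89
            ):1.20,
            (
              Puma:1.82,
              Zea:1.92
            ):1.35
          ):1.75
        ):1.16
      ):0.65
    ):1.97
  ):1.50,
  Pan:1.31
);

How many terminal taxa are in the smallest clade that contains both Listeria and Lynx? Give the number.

19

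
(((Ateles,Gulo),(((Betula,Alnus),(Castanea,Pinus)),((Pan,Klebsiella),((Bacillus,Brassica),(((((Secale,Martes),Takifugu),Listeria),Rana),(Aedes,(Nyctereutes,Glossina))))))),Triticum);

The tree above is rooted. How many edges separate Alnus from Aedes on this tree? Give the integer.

8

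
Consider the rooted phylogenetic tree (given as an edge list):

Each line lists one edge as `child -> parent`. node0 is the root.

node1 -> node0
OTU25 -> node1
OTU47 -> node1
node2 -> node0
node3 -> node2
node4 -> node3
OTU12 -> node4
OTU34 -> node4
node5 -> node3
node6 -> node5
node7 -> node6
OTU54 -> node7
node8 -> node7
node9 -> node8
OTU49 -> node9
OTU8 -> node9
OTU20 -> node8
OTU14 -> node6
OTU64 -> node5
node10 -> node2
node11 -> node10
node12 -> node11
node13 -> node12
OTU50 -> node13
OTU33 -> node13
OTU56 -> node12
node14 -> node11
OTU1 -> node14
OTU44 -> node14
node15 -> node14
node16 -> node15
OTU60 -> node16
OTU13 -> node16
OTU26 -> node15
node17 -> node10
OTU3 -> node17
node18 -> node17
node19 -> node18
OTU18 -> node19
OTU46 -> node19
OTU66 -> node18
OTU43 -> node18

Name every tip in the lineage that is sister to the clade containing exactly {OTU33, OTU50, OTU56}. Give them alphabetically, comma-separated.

The clade containing exactly {OTU33, OTU50, OTU56} attaches to the tree at the node subtending (((OTU50,OTU33),OTU56),(OTU1,OTU44,((OTU60,OTU13),OTU26))).
The other lineage descending from that same node — the sister group — is (OTU1,OTU44,((OTU60,OTU13),OTU26)); its 5 tips in alphabetical order are the answer.

OTU1, OTU13, OTU26, OTU44, OTU60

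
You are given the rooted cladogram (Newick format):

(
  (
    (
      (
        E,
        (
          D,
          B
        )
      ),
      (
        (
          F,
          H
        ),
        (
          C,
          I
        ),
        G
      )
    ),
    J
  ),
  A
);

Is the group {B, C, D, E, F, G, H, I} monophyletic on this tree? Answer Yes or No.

Yes

The most recent common ancestor of these taxa subtends ((E,(D,B)),((F,H),(C,I),G)).
That clade has exactly 8 tips — every listed taxon and nothing else — so the group is monophyletic.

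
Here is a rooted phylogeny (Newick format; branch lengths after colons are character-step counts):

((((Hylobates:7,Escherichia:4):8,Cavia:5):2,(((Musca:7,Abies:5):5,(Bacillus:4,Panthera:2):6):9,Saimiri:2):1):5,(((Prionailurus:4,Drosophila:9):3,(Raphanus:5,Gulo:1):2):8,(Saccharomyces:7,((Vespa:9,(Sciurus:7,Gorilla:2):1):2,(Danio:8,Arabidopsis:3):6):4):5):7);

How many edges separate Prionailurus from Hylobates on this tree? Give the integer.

8

The MRCA of Prionailurus and Hylobates is the root of the tree.
From Prionailurus up to that node: 4 branches. From Hylobates up to the same node: 4 branches. Total: 4 + 4 = 8.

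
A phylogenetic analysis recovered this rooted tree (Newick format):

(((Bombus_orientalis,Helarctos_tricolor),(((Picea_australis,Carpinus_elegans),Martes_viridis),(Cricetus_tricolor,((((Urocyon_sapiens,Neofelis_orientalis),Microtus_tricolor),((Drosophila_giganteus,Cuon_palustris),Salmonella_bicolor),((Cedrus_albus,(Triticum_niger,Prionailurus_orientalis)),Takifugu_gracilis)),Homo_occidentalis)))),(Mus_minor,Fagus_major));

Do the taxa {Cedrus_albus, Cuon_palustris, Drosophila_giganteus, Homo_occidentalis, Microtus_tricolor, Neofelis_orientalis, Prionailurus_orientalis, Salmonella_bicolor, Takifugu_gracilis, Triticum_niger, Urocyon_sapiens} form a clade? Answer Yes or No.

Yes

The most recent common ancestor of these taxa subtends ((((Urocyon_sapiens,Neofelis_orientalis),Microtus_tricolor),((Drosophila_giganteus,Cuon_palustris),Salmonella_bicolor),((Cedrus_albus,(Triticum_niger,Prionailurus_orientalis)),Takifugu_gracilis)),Homo_occidentalis).
That clade has exactly 11 tips — every listed taxon and nothing else — so the group is monophyletic.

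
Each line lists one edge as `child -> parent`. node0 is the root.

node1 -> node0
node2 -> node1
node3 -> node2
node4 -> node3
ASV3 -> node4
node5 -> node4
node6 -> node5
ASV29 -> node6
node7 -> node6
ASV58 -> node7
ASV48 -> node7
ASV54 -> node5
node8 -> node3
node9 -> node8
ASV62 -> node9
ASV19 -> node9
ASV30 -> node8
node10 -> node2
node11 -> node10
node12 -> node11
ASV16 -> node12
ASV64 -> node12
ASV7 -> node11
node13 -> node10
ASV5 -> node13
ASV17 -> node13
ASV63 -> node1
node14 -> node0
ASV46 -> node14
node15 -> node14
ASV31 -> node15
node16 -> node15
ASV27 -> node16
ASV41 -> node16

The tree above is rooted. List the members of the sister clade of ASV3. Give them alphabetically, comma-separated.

ASV3 attaches to the tree at the node subtending (ASV3,((ASV29,(ASV58,ASV48)),ASV54)).
The other lineage descending from that same node — the sister group — is ((ASV29,(ASV58,ASV48)),ASV54); its 4 tips in alphabetical order are the answer.

ASV29, ASV48, ASV54, ASV58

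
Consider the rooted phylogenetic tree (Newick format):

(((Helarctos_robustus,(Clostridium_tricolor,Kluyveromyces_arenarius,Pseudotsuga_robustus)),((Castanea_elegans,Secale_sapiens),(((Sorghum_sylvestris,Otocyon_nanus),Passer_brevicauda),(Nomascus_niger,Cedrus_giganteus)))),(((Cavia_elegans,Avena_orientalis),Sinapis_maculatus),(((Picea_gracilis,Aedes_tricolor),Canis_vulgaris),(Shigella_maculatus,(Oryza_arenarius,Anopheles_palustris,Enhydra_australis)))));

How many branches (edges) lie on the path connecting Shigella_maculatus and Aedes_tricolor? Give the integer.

5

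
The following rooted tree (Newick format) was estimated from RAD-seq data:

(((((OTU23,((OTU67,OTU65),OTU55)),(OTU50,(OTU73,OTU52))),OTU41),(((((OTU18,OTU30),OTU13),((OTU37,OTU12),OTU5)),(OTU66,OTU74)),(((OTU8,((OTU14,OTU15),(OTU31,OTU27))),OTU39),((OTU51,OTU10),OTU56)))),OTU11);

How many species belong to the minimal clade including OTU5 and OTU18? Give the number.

The MRCA of OTU5 and OTU18 is the node subtending (((OTU18,OTU30),OTU13),((OTU37,OTU12),OTU5)).
That clade contains 6 terminal taxa: OTU12, OTU13, OTU18, OTU30, OTU37, OTU5.

6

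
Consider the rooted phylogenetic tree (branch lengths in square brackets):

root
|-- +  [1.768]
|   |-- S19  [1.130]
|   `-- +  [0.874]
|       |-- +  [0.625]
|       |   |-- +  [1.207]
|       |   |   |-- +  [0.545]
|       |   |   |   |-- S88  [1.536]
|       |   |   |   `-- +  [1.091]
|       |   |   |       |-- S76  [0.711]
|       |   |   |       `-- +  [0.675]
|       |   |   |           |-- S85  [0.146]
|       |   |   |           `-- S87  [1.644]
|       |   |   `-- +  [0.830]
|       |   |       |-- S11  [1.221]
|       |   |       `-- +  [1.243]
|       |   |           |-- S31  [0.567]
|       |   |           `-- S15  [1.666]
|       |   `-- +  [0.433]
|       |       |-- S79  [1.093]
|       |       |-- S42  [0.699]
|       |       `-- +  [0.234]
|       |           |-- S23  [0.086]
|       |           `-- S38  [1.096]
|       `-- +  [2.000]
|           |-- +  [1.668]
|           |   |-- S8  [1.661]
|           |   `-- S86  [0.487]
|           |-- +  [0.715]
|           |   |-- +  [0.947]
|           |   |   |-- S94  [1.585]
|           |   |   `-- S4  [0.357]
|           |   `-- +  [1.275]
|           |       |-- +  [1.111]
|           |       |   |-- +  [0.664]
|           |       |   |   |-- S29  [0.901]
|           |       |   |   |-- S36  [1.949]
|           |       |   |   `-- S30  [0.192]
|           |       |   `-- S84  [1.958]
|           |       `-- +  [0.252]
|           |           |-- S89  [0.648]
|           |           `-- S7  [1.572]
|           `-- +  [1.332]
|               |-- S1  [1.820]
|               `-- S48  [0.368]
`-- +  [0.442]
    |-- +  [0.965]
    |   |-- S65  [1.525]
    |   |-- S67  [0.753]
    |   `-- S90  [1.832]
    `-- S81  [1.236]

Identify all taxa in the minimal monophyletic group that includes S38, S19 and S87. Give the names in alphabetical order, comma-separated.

S1, S11, S15, S19, S23, S29, S30, S31, S36, S38, S4, S42, S48, S7, S76, S79, S8, S84, S85, S86, S87, S88, S89, S94

Tracing S38: it sits inside (S23,S38).
Tracing S19: it sits inside (S19,((((S88,(S76,(S85,S87))),(S11,(S31,S15))),(S79,S42,(S23,S38))),((S8,S86),((S94,S4),(((S29,S36,S30),S84),(S89,S7))),(S1,S48)))).
Tracing S87: it sits inside (S85,S87).
The smallest clade enclosing all 3 is (S19,((((S88,(S76,(S85,S87))),(S11,(S31,S15))),(S79,S42,(S23,S38))),((S8,S86),((S94,S4),(((S29,S36,S30),S84),(S89,S7))),(S1,S48)))); the answer is its 24 terminal taxa in alphabetical order.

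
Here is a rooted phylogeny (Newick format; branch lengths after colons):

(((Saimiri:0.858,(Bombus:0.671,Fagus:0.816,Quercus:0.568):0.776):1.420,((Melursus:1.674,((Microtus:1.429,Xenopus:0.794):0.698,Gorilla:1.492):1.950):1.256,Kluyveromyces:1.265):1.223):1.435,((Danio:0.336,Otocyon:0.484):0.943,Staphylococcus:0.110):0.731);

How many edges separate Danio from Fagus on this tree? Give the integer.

7

The MRCA of Danio and Fagus is the root of the tree.
From Danio up to that node: 3 branches. From Fagus up to the same node: 4 branches. Total: 3 + 4 = 7.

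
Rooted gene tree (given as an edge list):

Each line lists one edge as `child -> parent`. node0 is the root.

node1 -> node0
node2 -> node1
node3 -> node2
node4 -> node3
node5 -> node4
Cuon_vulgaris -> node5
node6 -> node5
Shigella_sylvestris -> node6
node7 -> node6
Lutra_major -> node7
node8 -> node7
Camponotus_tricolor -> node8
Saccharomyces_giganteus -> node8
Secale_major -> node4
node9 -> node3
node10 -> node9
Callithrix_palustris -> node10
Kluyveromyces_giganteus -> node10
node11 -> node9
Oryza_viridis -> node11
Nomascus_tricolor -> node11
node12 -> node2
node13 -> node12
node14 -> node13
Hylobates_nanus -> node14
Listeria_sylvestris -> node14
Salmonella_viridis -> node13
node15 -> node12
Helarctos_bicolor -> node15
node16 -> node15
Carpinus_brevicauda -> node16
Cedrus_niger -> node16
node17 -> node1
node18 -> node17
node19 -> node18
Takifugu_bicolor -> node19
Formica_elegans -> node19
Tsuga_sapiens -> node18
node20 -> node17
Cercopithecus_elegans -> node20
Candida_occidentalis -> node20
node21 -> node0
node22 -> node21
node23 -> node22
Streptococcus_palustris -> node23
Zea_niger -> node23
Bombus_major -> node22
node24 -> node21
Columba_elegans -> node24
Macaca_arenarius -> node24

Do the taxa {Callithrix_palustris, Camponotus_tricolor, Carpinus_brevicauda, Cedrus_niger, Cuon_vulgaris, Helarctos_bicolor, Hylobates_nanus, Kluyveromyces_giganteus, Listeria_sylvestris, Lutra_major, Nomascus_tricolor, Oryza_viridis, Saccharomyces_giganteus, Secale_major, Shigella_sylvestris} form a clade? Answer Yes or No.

The MRCA of the listed taxa subtends ((((Cuon_vulgaris,(Shigella_sylvestris,(Lutra_major,(Camponotus_tricolor,Saccharomyces_giganteus)))),Secale_major),((Callithrix_palustris,Kluyveromyces_giganteus),(Oryza_viridis,Nomascus_tricolor))),(((Hylobates_nanus,Listeria_sylvestris),Salmonella_viridis),(Helarctos_bicolor,(Carpinus_brevicauda,Cedrus_niger)))).
That clade also contains Salmonella_viridis, which is not in the proposed group, so the group is not monophyletic.

No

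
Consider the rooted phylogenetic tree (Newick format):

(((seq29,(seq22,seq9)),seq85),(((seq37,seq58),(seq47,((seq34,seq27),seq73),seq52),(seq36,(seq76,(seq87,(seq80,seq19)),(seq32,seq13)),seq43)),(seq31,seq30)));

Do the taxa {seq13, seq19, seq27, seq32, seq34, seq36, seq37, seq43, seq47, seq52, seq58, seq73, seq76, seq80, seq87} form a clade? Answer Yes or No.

The most recent common ancestor of these taxa subtends ((seq37,seq58),(seq47,((seq34,seq27),seq73),seq52),(seq36,(seq76,(seq87,(seq80,seq19)),(seq32,seq13)),seq43)).
That clade has exactly 15 tips — every listed taxon and nothing else — so the group is monophyletic.

Yes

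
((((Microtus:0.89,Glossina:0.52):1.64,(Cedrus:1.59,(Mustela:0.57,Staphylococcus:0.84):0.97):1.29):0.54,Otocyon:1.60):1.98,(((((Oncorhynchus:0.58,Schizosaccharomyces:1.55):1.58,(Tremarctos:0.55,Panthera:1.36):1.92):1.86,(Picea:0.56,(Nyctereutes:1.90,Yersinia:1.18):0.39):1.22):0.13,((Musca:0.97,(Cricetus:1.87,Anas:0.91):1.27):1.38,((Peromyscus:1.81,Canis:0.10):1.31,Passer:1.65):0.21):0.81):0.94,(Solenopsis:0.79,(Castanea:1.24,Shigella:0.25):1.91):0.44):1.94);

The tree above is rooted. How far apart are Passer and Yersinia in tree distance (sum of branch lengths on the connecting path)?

5.59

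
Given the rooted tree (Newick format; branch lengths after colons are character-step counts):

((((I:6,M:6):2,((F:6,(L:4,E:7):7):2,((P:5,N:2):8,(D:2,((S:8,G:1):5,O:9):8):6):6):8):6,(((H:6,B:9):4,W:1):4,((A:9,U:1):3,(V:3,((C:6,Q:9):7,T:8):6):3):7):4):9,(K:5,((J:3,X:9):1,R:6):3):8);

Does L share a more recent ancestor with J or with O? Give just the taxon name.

The MRCA of L and O subtends ((F,(L,E)),((P,N),(D,((S,G),O)))) (9 taxa).
The MRCA of L and J is the root, subtending the entire tree (24 taxa).
The first is nested inside the second, so L shares a more recent common ancestor with O.

O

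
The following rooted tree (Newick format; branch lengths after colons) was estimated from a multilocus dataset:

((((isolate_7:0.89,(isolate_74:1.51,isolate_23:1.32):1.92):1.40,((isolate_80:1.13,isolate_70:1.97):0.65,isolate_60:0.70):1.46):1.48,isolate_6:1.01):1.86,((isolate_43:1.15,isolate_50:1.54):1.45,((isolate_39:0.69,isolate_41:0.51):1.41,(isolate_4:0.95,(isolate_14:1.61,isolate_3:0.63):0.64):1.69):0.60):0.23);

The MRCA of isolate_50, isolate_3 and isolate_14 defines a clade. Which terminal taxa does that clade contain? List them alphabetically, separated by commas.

isolate_14, isolate_3, isolate_39, isolate_4, isolate_41, isolate_43, isolate_50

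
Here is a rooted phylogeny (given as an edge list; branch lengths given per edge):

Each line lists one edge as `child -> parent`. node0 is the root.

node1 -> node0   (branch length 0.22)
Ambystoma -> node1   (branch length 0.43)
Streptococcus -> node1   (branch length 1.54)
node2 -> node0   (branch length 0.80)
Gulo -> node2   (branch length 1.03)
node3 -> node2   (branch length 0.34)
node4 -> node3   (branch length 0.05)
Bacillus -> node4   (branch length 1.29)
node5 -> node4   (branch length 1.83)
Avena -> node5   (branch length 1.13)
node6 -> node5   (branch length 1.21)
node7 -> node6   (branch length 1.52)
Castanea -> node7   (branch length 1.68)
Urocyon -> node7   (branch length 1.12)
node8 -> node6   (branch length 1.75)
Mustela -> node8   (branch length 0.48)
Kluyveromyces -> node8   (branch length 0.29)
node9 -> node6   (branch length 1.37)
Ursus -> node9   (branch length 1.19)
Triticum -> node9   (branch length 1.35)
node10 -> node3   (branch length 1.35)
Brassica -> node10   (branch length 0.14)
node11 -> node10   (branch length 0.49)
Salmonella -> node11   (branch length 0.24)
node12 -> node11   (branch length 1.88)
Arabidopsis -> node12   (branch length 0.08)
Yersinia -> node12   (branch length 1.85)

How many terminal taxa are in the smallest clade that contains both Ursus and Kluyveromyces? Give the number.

The MRCA of Ursus and Kluyveromyces is the node subtending ((Castanea,Urocyon),(Mustela,Kluyveromyces),(Ursus,Triticum)).
That clade contains 6 terminal taxa: Castanea, Kluyveromyces, Mustela, Triticum, Urocyon, Ursus.

6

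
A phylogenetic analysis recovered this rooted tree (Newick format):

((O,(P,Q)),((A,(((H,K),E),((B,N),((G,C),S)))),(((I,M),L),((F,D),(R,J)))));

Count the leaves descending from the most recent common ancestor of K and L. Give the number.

The MRCA of K and L is the node subtending ((A,(((H,K),E),((B,N),((G,C),S)))),(((I,M),L),((F,D),(R,J)))).
That clade contains 16 terminal taxa: A, B, C, D, E, F, G, H, I, J, K, L, M, N, R, S.

16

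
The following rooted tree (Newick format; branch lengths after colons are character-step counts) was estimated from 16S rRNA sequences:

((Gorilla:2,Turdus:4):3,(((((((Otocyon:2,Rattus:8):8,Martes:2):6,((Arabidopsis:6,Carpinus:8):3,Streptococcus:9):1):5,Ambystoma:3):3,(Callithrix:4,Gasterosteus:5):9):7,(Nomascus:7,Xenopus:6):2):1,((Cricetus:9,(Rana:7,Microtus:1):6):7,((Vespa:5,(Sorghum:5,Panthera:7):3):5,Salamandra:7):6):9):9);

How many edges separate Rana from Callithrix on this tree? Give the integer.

8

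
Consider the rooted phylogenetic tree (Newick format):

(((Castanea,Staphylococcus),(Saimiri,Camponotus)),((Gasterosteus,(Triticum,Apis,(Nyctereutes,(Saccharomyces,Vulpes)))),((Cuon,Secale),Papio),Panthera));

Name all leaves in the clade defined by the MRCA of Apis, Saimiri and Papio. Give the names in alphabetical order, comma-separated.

Tracing Apis: it sits inside (Triticum,Apis,(Nyctereutes,(Saccharomyces,Vulpes))).
Tracing Saimiri: it sits inside (Saimiri,Camponotus).
Tracing Papio: it sits inside ((Cuon,Secale),Papio).
The smallest clade enclosing all 3 is the whole tree (their MRCA is the root), so the answer is all 14 tips in alphabetical order.

Apis, Camponotus, Castanea, Cuon, Gasterosteus, Nyctereutes, Panthera, Papio, Saccharomyces, Saimiri, Secale, Staphylococcus, Triticum, Vulpes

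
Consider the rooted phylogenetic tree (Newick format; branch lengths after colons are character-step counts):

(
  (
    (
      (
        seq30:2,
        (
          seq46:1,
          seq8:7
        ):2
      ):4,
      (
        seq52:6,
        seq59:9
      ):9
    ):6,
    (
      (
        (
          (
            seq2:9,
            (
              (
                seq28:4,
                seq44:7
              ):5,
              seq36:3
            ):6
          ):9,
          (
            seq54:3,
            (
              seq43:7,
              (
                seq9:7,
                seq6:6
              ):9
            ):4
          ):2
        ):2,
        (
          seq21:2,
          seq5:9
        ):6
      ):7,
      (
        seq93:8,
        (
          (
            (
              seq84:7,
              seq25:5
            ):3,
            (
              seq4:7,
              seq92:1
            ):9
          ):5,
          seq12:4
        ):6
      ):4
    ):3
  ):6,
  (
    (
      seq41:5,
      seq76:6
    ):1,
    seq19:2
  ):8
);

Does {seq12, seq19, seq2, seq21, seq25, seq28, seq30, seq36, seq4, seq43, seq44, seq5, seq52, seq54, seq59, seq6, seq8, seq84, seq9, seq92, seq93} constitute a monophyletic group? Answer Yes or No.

No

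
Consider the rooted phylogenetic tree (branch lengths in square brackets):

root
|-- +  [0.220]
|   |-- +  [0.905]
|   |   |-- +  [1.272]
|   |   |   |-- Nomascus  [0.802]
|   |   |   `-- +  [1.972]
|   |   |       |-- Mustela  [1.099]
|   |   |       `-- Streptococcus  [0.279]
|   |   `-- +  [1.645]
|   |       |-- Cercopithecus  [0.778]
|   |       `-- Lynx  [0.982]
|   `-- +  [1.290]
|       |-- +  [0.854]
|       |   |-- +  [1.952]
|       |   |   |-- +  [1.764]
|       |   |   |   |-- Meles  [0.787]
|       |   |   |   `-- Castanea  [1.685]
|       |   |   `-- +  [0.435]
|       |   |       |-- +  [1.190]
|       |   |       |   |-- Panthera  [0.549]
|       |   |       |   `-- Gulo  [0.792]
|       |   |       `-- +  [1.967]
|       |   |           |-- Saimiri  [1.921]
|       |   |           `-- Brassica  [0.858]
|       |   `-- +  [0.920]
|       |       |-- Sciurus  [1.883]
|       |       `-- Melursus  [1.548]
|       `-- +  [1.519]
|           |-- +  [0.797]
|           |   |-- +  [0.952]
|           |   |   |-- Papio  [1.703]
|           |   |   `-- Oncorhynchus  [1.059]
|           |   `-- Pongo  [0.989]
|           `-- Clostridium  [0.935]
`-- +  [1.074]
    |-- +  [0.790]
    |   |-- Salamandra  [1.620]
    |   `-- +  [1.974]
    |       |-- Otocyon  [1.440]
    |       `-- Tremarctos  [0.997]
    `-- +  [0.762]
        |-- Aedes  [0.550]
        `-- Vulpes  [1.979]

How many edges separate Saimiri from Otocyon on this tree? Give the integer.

The MRCA of Saimiri and Otocyon is the root of the tree.
From Saimiri up to that node: 7 branches. From Otocyon up to the same node: 4 branches. Total: 7 + 4 = 11.

11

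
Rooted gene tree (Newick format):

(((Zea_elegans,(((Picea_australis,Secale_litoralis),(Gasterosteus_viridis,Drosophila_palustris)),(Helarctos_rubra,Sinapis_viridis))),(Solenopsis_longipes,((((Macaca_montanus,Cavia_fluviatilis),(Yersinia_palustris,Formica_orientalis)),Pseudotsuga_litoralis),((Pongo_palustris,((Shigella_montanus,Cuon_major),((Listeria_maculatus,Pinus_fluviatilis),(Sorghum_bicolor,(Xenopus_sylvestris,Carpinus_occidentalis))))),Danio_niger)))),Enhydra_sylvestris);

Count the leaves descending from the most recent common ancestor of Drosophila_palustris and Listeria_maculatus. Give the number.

22

The MRCA of Drosophila_palustris and Listeria_maculatus is the node subtending ((Zea_elegans,(((Picea_australis,Secale_litoralis),(Gasterosteus_viridis,Drosophila_palustris)),(Helarctos_rubra,Sinapis_viridis))),(Solenopsis_longipes,((((Macaca_montanus,Cavia_fluviatilis),(Yersinia_palustris,Formica_orientalis)),Pseudotsuga_litoralis),((Pongo_palustris,((Shigella_montanus,Cuon_major),((Listeria_maculatus,Pinus_fluviatilis),(Sorghum_bicolor,(Xenopus_sylvestris,Carpinus_occidentalis))))),Danio_niger)))).
That clade contains 22 terminal taxa: Carpinus_occidentalis, Cavia_fluviatilis, Cuon_major, Danio_niger, Drosophila_palustris, Formica_orientalis, Gasterosteus_viridis, Helarctos_rubra, Listeria_maculatus, Macaca_montanus, Picea_australis, Pinus_fluviatilis, Pongo_palustris, Pseudotsuga_litoralis, Secale_litoralis, Shigella_montanus, Sinapis_viridis, Solenopsis_longipes, Sorghum_bicolor, Xenopus_sylvestris, Yersinia_palustris, Zea_elegans.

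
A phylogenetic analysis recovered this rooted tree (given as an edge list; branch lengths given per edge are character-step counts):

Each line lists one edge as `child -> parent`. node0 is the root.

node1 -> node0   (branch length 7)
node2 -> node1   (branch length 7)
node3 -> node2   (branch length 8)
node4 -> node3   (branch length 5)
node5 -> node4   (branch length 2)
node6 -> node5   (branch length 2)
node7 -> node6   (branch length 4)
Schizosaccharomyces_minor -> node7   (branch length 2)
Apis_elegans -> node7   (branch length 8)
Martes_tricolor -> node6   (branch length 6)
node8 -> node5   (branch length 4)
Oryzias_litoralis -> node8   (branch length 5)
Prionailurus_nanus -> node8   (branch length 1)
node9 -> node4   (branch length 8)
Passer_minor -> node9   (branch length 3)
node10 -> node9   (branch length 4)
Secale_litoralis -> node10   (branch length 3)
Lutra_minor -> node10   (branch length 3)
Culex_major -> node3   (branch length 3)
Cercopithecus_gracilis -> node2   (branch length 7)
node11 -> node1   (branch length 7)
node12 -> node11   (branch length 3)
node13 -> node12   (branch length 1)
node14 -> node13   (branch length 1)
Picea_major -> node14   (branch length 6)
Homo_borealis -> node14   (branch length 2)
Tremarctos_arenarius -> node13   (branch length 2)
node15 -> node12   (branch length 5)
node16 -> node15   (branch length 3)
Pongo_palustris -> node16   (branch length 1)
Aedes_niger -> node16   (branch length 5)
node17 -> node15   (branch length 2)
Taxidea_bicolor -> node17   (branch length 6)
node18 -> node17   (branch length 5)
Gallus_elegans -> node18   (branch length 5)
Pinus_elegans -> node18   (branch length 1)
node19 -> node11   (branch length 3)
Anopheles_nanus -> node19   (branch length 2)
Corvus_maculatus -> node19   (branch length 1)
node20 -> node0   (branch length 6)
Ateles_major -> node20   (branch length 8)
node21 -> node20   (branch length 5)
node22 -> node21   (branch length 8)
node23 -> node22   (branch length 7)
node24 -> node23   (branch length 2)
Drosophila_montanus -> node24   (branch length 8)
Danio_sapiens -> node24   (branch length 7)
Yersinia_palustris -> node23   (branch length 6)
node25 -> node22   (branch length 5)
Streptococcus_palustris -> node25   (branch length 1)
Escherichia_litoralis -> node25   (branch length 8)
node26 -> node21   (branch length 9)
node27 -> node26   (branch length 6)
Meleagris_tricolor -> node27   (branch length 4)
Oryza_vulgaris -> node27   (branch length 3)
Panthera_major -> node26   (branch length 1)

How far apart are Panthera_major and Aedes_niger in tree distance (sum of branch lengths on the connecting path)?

51

The path runs Panthera_major → … → MRCA → … → Aedes_niger; the MRCA is the root of the tree.
Branch lengths along that path: 1 + 9 + 5 + 6 + 7 + 7 + 3 + 5 + 3 + 5 = 51.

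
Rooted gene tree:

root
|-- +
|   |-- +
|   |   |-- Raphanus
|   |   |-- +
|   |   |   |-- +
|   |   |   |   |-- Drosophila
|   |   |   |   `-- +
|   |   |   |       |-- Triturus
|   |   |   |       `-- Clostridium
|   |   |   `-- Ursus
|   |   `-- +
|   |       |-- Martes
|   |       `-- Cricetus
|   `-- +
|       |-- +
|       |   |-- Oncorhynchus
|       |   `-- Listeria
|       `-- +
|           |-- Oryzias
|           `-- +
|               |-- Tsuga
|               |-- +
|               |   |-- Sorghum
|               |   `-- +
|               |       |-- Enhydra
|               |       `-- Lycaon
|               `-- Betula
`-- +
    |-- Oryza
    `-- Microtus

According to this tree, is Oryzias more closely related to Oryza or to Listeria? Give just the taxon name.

Listeria

The MRCA of Oryzias and Listeria subtends ((Oncorhynchus,Listeria),(Oryzias,(Tsuga,(Sorghum,(Enhydra,Lycaon)),Betula))) (8 taxa).
The MRCA of Oryzias and Oryza is the root, subtending the entire tree (17 taxa).
The first is nested inside the second, so Oryzias shares a more recent common ancestor with Listeria.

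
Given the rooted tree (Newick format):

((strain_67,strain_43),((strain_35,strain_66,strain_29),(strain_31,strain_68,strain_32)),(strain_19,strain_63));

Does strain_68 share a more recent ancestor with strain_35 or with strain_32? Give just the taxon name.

The MRCA of strain_68 and strain_32 subtends (strain_31,strain_68,strain_32) (3 taxa).
The MRCA of strain_68 and strain_35 subtends ((strain_35,strain_66,strain_29),(strain_31,strain_68,strain_32)) (6 taxa).
The first is nested inside the second, so strain_68 shares a more recent common ancestor with strain_32.

strain_32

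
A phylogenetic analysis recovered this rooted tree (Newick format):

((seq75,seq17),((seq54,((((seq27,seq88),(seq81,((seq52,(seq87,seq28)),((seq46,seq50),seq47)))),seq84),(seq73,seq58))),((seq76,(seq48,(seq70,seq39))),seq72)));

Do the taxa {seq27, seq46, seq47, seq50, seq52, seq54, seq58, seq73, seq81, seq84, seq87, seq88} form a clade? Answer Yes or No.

No

The MRCA of the listed taxa subtends (seq54,((((seq27,seq88),(seq81,((seq52,(seq87,seq28)),((seq46,seq50),seq47)))),seq84),(seq73,seq58))).
That clade also contains seq28, which is not in the proposed group, so the group is not monophyletic.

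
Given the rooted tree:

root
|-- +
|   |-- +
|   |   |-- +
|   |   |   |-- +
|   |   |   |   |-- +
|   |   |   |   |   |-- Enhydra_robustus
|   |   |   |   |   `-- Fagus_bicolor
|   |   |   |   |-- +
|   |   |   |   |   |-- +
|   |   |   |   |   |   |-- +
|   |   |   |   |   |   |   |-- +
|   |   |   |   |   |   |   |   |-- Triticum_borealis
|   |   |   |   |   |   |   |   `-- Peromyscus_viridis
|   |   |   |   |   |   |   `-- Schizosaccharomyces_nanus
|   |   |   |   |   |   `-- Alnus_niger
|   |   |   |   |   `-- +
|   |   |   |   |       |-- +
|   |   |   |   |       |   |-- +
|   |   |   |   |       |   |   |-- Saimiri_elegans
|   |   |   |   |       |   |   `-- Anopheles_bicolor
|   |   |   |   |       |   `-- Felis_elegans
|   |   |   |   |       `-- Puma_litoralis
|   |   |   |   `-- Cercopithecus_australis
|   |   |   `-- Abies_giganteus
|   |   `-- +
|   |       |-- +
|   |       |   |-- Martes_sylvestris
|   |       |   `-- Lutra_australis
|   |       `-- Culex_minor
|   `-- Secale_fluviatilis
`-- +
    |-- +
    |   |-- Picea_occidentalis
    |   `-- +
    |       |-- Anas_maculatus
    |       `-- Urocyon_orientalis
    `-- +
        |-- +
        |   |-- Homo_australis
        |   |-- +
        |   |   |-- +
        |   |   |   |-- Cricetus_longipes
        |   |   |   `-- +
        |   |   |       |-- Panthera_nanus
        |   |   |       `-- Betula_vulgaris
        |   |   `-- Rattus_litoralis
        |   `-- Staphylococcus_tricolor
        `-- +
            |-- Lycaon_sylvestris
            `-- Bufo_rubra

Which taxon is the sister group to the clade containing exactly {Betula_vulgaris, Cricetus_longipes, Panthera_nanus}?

Rattus_litoralis

The clade containing exactly {Betula_vulgaris, Cricetus_longipes, Panthera_nanus} attaches to the tree at the node subtending ((Cricetus_longipes,(Panthera_nanus,Betula_vulgaris)),Rattus_litoralis).
The other lineage descending from that same node — the sister group — is the single tip Rattus_litoralis.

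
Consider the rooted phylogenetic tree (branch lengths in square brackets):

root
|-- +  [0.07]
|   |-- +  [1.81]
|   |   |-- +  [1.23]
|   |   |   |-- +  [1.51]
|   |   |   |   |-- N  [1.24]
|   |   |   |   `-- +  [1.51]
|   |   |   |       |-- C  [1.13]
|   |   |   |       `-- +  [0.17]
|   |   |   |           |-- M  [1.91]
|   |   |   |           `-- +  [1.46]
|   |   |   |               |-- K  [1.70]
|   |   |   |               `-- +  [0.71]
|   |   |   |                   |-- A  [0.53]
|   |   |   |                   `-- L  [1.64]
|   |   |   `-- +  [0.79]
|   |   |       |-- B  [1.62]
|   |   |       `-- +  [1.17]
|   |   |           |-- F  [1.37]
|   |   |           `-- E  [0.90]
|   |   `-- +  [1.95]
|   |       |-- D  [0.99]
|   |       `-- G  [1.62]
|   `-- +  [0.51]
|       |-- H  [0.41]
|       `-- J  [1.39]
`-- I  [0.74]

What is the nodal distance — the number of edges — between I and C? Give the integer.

The MRCA of I and C is the root of the tree.
From I up to that node: 1 branch. From C up to the same node: 6 branches. Total: 1 + 6 = 7.

7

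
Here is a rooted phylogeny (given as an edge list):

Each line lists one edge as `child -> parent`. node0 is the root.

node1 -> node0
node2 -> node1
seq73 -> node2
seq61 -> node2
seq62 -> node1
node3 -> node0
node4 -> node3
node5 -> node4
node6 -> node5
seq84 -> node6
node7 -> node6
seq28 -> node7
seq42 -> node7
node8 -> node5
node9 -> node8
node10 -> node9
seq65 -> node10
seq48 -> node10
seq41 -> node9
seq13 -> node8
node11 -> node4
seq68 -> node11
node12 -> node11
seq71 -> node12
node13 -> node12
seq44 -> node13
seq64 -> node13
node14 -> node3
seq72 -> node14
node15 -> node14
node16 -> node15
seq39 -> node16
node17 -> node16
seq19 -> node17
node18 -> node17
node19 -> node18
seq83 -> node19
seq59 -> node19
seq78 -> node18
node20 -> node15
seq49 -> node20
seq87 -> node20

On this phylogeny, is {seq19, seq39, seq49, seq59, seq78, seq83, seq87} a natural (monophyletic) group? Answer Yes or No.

Yes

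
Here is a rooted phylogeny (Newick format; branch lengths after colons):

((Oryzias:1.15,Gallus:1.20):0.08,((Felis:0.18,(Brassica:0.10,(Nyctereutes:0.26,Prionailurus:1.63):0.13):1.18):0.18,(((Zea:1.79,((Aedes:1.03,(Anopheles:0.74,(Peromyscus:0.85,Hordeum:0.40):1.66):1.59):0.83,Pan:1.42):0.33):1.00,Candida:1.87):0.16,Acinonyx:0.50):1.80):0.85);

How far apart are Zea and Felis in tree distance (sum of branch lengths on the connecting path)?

5.11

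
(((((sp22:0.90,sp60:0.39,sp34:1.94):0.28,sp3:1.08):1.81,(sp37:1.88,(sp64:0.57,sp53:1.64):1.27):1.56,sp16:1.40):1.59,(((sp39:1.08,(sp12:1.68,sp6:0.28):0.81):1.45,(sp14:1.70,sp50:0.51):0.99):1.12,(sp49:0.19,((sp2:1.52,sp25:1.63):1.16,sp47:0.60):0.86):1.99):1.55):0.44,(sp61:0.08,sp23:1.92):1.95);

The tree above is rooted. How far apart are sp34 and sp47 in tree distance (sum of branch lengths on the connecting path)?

10.62

The path runs sp34 → … → MRCA → … → sp47; the MRCA is the node subtending ((((sp22,sp60,sp34),sp3),(sp37,(sp64,sp53)),sp16),(((sp39,(sp12,sp6)),(sp14,sp50)),(sp49,((sp2,sp25),sp47)))).
Branch lengths along that path: 1.94 + 0.28 + 1.81 + 1.59 + 1.55 + 1.99 + 0.86 + 0.60 = 10.62.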